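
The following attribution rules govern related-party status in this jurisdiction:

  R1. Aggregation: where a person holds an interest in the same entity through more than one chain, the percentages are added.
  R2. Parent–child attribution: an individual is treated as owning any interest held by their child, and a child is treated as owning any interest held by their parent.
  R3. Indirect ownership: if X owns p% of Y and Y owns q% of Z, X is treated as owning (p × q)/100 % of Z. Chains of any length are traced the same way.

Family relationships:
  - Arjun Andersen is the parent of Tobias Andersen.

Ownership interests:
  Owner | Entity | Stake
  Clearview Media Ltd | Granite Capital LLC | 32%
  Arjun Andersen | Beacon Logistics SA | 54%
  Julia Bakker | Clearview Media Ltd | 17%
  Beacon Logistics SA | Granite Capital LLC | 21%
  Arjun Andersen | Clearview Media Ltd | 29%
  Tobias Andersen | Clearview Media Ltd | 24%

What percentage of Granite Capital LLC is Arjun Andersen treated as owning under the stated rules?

By parent–child attribution (R2), Arjun Andersen is treated as also owning Tobias Andersen's interest in Clearview Media Ltd, giving 29% + 24% = 53%.
Chain via Beacon Logistics SA (R3): 54% × 21% = 11.34% of Granite Capital LLC.
Chain via Clearview Media Ltd (R3): 53% × 32% = 16.96% of Granite Capital LLC.
Aggregating (R1): 11.34% + 16.96% = 28.3%.

28.3%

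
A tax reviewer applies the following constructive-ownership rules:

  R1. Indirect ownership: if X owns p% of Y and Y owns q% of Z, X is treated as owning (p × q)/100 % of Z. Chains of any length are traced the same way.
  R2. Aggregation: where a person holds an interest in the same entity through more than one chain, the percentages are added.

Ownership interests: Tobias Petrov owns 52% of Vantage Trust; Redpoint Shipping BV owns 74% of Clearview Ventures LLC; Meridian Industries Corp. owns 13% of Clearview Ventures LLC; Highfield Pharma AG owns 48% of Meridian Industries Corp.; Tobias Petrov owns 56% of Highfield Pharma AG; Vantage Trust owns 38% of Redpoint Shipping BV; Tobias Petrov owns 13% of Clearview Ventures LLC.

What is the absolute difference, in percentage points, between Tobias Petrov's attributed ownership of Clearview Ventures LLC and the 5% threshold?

26.1168

Chain via Highfield Pharma AG → Meridian Industries Corp. (R1): 56% × 48% × 13% = 3.4944% of Clearview Ventures LLC.
Chain via Vantage Trust → Redpoint Shipping BV (R1): 52% × 38% × 74% = 14.6224% of Clearview Ventures LLC.
Direct interest in Clearview Ventures LLC: 13%.
Aggregating (R2): 3.4944% + 14.6224% + 13% = 31.1168%.
31.1168% exceeds the 5% threshold by 26.1168 percentage points.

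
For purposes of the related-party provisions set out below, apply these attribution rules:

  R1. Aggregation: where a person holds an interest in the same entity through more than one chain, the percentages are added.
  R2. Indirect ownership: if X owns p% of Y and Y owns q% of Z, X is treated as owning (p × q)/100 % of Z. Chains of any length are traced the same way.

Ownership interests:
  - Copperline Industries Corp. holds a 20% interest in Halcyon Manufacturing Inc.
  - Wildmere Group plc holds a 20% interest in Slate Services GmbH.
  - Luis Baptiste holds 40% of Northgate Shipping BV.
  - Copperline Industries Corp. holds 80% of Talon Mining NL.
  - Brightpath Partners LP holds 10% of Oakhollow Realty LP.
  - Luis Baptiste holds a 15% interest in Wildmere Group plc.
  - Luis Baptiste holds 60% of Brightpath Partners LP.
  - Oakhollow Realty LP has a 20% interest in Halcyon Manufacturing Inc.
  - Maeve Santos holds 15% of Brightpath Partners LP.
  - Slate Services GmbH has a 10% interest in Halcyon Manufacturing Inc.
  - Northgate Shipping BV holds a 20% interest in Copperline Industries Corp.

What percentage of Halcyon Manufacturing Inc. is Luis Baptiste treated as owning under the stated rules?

3.1%

Chain via Brightpath Partners LP → Oakhollow Realty LP (R2): 60% × 10% × 20% = 1.2% of Halcyon Manufacturing Inc.
Chain via Wildmere Group plc → Slate Services GmbH (R2): 15% × 20% × 10% = 0.3% of Halcyon Manufacturing Inc.
Chain via Northgate Shipping BV → Copperline Industries Corp. (R2): 40% × 20% × 20% = 1.6% of Halcyon Manufacturing Inc.
Aggregating (R1): 1.2% + 0.3% + 1.6% = 3.1%.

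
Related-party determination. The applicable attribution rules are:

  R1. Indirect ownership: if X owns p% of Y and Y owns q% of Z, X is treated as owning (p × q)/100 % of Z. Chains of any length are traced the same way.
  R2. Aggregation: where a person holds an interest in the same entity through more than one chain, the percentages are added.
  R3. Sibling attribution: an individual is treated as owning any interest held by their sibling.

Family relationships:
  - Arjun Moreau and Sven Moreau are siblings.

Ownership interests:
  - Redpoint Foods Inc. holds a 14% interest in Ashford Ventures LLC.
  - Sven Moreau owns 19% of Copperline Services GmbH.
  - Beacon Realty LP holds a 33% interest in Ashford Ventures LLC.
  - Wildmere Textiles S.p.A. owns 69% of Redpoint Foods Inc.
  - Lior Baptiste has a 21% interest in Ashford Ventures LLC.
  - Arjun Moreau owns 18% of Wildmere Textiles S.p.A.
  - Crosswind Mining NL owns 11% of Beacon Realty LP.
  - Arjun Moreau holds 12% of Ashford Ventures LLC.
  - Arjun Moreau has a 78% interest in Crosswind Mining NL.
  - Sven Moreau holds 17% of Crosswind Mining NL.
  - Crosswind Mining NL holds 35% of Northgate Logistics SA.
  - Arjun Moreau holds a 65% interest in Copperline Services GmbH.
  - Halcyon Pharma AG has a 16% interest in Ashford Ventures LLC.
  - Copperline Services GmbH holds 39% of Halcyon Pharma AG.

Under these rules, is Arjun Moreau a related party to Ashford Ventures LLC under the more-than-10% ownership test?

By sibling attribution (R3), Arjun Moreau is treated as also owning Sven Moreau's interest in Crosswind Mining NL, giving 78% + 17% = 95%.
By sibling attribution (R3), Arjun Moreau is treated as also owning Sven Moreau's interest in Copperline Services GmbH, giving 65% + 19% = 84%.
Chain via Crosswind Mining NL → Beacon Realty LP (R1): 95% × 11% × 33% = 3.4485% of Ashford Ventures LLC.
Chain via Wildmere Textiles S.p.A. → Redpoint Foods Inc. (R1): 18% × 69% × 14% = 1.7388% of Ashford Ventures LLC.
Chain via Copperline Services GmbH → Halcyon Pharma AG (R1): 84% × 39% × 16% = 5.2416% of Ashford Ventures LLC.
Direct interest in Ashford Ventures LLC: 12%.
Aggregating (R2): 3.4485% + 1.7388% + 5.2416% + 12% = 22.4289%.
22.4289% exceeds the 10% threshold, so Arjun is a related party to Ashford Ventures LLC.

Yes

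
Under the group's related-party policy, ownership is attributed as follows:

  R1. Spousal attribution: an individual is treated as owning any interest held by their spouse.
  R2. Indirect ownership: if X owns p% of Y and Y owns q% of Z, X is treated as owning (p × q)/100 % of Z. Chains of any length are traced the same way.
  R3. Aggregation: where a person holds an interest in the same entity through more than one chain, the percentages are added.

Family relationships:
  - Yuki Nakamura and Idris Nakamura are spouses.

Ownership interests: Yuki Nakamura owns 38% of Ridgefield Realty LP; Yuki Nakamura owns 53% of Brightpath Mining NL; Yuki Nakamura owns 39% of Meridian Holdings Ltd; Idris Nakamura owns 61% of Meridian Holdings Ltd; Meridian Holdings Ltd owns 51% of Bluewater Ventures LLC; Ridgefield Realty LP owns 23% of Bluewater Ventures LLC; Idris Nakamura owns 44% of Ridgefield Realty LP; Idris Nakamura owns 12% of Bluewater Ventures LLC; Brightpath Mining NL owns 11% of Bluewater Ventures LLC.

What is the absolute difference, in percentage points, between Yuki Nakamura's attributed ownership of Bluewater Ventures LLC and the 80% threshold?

By spousal attribution (R1), Yuki Nakamura is treated as also owning Idris Nakamura's interest in Meridian Holdings Ltd, giving 39% + 61% = 100%.
By spousal attribution (R1), Yuki Nakamura is treated as also owning Idris Nakamura's interest in Ridgefield Realty LP, giving 38% + 44% = 82%.
By spousal attribution (R1), Yuki Nakamura is treated as owning Idris Nakamura's 12% interest in Bluewater Ventures LLC.
Chain via Meridian Holdings Ltd (R2): 100% × 51% = 51% of Bluewater Ventures LLC.
Chain via Ridgefield Realty LP (R2): 82% × 23% = 18.86% of Bluewater Ventures LLC.
Chain via Brightpath Mining NL (R2): 53% × 11% = 5.83% of Bluewater Ventures LLC.
Direct interest in Bluewater Ventures LLC: 12%.
Aggregating (R3): 51% + 18.86% + 5.83% + 12% = 87.69%.
87.69% exceeds the 80% threshold by 7.69 percentage points.

7.69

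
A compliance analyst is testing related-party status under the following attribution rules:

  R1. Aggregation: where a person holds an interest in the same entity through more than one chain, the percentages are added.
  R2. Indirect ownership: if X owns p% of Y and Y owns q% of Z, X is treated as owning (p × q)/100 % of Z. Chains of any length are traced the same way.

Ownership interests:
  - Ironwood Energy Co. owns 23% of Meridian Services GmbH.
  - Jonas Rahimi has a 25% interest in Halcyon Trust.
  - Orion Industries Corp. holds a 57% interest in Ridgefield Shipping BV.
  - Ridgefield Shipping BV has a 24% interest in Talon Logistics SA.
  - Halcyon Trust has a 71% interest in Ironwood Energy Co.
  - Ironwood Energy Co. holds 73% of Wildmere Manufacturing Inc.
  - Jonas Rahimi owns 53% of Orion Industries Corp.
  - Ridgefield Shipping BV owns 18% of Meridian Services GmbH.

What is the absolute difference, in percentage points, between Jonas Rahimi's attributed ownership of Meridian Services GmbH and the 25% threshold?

15.4797

Chain via Orion Industries Corp. → Ridgefield Shipping BV (R2): 53% × 57% × 18% = 5.4378% of Meridian Services GmbH.
Chain via Halcyon Trust → Ironwood Energy Co. (R2): 25% × 71% × 23% = 4.0825% of Meridian Services GmbH.
Aggregating (R1): 5.4378% + 4.0825% = 9.5203%.
9.5203% falls short of the 25% threshold by 15.4797 percentage points.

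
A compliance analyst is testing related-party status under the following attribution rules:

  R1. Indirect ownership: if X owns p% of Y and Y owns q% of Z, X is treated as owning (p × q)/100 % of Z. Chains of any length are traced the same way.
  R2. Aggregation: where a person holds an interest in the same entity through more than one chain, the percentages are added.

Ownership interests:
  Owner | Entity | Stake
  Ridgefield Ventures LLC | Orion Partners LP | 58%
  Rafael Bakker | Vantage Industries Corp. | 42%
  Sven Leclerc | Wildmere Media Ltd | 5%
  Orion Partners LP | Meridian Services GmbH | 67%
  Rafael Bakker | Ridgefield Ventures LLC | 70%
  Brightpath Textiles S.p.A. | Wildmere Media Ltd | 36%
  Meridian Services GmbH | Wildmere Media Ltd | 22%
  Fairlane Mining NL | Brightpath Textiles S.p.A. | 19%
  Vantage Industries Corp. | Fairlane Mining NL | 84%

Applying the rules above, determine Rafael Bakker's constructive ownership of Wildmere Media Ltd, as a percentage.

Chain via Ridgefield Ventures LLC → Orion Partners LP → Meridian Services GmbH (R1): 70% × 58% × 67% × 22% = 5.98444% of Wildmere Media Ltd.
Chain via Vantage Industries Corp. → Fairlane Mining NL → Brightpath Textiles S.p.A. (R1): 42% × 84% × 19% × 36% = 2.413152% of Wildmere Media Ltd.
Aggregating (R2): 5.98444% + 2.413152% = 8.397592%.

8.397592%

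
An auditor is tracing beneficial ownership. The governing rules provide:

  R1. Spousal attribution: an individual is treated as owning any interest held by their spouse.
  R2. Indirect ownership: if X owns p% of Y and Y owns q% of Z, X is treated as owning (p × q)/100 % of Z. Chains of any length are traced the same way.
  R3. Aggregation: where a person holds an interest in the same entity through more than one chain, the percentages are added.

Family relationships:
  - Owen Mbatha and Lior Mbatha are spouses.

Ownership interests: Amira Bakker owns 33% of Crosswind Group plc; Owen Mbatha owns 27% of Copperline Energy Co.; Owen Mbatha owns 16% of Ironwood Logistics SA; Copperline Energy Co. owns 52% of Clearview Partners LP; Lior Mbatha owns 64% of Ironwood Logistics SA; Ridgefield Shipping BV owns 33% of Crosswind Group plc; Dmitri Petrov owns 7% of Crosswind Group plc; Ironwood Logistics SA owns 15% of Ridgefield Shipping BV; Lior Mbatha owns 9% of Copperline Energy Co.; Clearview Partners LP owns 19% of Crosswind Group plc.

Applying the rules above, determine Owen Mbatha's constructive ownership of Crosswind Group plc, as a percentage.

7.5168%

By spousal attribution (R1), Owen Mbatha is treated as also owning Lior Mbatha's interest in Copperline Energy Co, giving 27% + 9% = 36%.
By spousal attribution (R1), Owen Mbatha is treated as also owning Lior Mbatha's interest in Ironwood Logistics SA, giving 16% + 64% = 80%.
Chain via Copperline Energy Co. → Clearview Partners LP (R2): 36% × 52% × 19% = 3.5568% of Crosswind Group plc.
Chain via Ironwood Logistics SA → Ridgefield Shipping BV (R2): 80% × 15% × 33% = 3.96% of Crosswind Group plc.
Aggregating (R3): 3.5568% + 3.96% = 7.5168%.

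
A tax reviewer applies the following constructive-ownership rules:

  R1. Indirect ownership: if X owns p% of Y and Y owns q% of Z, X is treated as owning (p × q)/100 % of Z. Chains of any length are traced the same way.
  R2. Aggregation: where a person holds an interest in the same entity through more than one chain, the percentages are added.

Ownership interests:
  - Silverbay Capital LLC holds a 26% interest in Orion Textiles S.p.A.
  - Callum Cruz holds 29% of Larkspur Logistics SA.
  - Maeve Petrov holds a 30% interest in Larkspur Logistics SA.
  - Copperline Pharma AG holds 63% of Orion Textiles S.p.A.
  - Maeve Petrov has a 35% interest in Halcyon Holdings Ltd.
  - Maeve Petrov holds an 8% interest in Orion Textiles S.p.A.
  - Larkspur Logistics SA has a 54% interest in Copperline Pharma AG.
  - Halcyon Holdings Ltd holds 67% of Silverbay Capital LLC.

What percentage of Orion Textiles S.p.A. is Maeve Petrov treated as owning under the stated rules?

Chain via Halcyon Holdings Ltd → Silverbay Capital LLC (R1): 35% × 67% × 26% = 6.097% of Orion Textiles S.p.A.
Chain via Larkspur Logistics SA → Copperline Pharma AG (R1): 30% × 54% × 63% = 10.206% of Orion Textiles S.p.A.
Direct interest in Orion Textiles S.p.A: 8%.
Aggregating (R2): 6.097% + 10.206% + 8% = 24.303%.

24.303%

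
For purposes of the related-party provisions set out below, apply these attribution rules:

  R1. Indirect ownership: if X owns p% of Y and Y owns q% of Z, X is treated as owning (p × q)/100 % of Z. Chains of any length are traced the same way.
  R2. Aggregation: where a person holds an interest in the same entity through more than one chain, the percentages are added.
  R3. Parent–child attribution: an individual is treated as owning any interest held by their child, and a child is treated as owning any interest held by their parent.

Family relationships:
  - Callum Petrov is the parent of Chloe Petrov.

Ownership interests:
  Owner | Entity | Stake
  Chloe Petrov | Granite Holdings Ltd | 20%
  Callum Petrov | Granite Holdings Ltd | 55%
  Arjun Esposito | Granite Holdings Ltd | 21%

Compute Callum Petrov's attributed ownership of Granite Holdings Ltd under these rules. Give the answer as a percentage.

By parent–child attribution (R3), Callum Petrov is treated as also owning Chloe Petrov's interest in Granite Holdings Ltd, giving 55% + 20% = 75%.
Direct interest in Granite Holdings Ltd: 75%.

75%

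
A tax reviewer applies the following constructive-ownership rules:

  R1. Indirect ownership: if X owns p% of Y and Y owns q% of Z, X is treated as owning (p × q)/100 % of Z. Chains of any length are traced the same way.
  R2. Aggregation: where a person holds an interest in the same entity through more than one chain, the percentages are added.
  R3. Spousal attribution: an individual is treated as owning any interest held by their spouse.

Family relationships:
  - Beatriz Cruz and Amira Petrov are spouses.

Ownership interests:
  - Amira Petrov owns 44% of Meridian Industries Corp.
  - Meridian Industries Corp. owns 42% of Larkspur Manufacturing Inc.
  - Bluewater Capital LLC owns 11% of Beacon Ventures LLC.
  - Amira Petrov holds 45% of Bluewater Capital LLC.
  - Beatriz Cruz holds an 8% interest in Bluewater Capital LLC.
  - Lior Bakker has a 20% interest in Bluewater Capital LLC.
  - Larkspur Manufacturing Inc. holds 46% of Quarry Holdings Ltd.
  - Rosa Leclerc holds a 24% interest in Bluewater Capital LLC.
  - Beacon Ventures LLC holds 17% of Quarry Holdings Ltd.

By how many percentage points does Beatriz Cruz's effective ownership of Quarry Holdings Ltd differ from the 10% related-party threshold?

By spousal attribution (R3), Beatriz Cruz is treated as also owning Amira Petrov's interest in Bluewater Capital LLC, giving 8% + 45% = 53%.
By spousal attribution (R3), Beatriz Cruz is treated as owning Amira Petrov's 44% interest in Meridian Industries Corp.
Chain via Bluewater Capital LLC → Beacon Ventures LLC (R1): 53% × 11% × 17% = 0.9911% of Quarry Holdings Ltd.
Chain via Meridian Industries Corp. → Larkspur Manufacturing Inc. (R1): 44% × 42% × 46% = 8.5008% of Quarry Holdings Ltd.
Aggregating (R2): 0.9911% + 8.5008% = 9.4919%.
9.4919% falls short of the 10% threshold by 0.5081 percentage points.

0.5081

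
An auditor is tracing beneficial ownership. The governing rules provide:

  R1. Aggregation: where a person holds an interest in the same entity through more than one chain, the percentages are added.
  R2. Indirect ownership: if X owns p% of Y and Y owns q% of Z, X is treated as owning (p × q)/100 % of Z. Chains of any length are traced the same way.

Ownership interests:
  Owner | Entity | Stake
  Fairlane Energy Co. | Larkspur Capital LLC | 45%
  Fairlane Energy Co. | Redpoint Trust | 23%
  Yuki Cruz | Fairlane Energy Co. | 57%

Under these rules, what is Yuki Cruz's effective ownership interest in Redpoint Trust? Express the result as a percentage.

13.11%

Chain via Fairlane Energy Co. (R2): 57% × 23% = 13.11% of Redpoint Trust.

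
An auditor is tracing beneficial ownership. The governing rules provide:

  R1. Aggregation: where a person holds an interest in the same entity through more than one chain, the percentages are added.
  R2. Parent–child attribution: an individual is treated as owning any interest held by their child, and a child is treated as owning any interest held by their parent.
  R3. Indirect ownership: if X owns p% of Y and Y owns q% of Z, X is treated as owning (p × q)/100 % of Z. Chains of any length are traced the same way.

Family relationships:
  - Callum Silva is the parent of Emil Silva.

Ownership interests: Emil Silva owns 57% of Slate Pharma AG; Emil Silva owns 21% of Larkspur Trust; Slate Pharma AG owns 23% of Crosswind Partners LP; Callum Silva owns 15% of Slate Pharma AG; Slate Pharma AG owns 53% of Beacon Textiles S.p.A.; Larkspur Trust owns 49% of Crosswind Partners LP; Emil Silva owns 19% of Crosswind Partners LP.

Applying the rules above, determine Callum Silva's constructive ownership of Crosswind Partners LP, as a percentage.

By parent–child attribution (R2), Callum Silva is treated as also owning Emil Silva's interest in Slate Pharma AG, giving 15% + 57% = 72%.
By parent–child attribution (R2), Callum Silva is treated as owning Emil Silva's 21% interest in Larkspur Trust.
By parent–child attribution (R2), Callum Silva is treated as owning Emil Silva's 19% interest in Crosswind Partners LP.
Chain via Slate Pharma AG (R3): 72% × 23% = 16.56% of Crosswind Partners LP.
Chain via Larkspur Trust (R3): 21% × 49% = 10.29% of Crosswind Partners LP.
Direct interest in Crosswind Partners LP: 19%.
Aggregating (R1): 16.56% + 10.29% + 19% = 45.85%.

45.85%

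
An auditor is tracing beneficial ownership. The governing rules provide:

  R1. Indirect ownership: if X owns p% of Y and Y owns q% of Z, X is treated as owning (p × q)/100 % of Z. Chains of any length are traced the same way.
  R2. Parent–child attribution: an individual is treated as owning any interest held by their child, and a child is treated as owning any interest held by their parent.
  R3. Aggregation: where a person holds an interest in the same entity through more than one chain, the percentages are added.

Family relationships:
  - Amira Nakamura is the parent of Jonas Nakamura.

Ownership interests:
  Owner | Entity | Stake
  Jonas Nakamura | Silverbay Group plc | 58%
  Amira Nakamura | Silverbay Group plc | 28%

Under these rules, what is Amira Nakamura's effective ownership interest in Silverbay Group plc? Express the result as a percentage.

By parent–child attribution (R2), Amira Nakamura is treated as also owning Jonas Nakamura's interest in Silverbay Group plc, giving 28% + 58% = 86%.
Direct interest in Silverbay Group plc: 86%.

86%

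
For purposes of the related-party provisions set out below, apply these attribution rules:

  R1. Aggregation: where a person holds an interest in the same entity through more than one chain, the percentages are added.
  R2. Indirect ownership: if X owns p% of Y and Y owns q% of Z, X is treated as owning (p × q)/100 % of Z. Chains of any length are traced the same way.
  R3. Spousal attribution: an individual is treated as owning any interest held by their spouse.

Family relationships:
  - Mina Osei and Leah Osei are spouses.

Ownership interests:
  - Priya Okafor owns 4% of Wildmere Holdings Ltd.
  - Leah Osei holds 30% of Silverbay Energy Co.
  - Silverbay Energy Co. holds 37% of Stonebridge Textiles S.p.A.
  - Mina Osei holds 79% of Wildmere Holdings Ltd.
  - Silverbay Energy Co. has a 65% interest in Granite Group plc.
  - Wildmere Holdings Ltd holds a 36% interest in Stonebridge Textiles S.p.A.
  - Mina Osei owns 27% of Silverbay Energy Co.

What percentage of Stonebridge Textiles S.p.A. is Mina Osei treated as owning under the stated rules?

By spousal attribution (R3), Mina Osei is treated as also owning Leah Osei's interest in Silverbay Energy Co, giving 27% + 30% = 57%.
Chain via Wildmere Holdings Ltd (R2): 79% × 36% = 28.44% of Stonebridge Textiles S.p.A.
Chain via Silverbay Energy Co. (R2): 57% × 37% = 21.09% of Stonebridge Textiles S.p.A.
Aggregating (R1): 28.44% + 21.09% = 49.53%.

49.53%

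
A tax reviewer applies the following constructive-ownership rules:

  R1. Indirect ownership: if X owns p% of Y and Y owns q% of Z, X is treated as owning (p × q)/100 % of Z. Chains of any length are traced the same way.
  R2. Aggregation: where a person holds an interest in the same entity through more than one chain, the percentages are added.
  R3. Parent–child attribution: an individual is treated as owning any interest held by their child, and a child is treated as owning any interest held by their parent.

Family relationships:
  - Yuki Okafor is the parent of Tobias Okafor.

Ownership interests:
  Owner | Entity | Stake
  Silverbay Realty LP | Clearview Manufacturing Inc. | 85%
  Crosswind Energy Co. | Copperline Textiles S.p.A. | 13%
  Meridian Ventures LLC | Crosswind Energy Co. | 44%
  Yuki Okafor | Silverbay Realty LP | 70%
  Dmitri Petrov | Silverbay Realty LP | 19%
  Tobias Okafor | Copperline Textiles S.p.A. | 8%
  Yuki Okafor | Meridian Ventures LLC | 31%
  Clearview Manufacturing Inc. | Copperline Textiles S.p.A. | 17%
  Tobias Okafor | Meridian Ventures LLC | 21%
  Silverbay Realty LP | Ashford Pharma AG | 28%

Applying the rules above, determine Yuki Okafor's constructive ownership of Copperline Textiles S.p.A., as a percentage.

21.0894%

By parent–child attribution (R3), Yuki Okafor is treated as also owning Tobias Okafor's interest in Meridian Ventures LLC, giving 31% + 21% = 52%.
By parent–child attribution (R3), Yuki Okafor is treated as owning Tobias Okafor's 8% interest in Copperline Textiles S.p.A.
Chain via Silverbay Realty LP → Clearview Manufacturing Inc. (R1): 70% × 85% × 17% = 10.115% of Copperline Textiles S.p.A.
Chain via Meridian Ventures LLC → Crosswind Energy Co. (R1): 52% × 44% × 13% = 2.9744% of Copperline Textiles S.p.A.
Direct interest in Copperline Textiles S.p.A: 8%.
Aggregating (R2): 10.115% + 2.9744% + 8% = 21.0894%.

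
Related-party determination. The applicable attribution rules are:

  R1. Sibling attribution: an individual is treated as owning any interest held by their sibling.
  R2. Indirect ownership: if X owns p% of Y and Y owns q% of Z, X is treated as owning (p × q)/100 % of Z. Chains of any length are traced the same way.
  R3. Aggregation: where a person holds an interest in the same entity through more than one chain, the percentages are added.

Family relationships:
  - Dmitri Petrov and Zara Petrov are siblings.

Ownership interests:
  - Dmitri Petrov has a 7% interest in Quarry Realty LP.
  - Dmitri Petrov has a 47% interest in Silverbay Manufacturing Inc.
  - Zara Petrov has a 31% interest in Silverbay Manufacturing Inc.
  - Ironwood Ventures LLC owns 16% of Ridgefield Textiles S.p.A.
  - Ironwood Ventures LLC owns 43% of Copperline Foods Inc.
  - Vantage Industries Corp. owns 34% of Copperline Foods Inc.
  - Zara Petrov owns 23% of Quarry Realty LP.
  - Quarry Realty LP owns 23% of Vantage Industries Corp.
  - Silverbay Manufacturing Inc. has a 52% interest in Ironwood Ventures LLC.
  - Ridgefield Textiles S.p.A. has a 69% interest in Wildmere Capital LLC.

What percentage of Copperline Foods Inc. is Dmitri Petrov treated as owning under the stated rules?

19.7868%

By sibling attribution (R1), Dmitri Petrov is treated as also owning Zara Petrov's interest in Silverbay Manufacturing Inc, giving 47% + 31% = 78%.
By sibling attribution (R1), Dmitri Petrov is treated as also owning Zara Petrov's interest in Quarry Realty LP, giving 7% + 23% = 30%.
Chain via Silverbay Manufacturing Inc. → Ironwood Ventures LLC (R2): 78% × 52% × 43% = 17.4408% of Copperline Foods Inc.
Chain via Quarry Realty LP → Vantage Industries Corp. (R2): 30% × 23% × 34% = 2.346% of Copperline Foods Inc.
Aggregating (R3): 17.4408% + 2.346% = 19.7868%.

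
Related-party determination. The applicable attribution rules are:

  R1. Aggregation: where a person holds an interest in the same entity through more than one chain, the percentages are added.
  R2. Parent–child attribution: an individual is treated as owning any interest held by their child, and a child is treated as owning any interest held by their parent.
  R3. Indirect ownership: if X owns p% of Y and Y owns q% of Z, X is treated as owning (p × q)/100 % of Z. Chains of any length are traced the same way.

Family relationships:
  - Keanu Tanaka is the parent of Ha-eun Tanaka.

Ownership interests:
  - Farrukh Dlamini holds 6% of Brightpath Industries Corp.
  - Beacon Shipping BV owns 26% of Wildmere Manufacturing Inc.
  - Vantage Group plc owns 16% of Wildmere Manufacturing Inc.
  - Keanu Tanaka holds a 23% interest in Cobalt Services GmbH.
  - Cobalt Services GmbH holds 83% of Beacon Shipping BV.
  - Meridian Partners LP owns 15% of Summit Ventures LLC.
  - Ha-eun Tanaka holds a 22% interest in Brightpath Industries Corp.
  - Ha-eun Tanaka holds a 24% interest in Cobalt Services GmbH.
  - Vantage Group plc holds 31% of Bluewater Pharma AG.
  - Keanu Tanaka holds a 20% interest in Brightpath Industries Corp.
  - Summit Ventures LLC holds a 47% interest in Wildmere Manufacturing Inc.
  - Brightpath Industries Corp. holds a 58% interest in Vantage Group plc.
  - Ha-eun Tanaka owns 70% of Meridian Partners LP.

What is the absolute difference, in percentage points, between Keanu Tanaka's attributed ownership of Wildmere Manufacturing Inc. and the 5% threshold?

13.9752

By parent–child attribution (R2), Keanu Tanaka is treated as also owning Ha-eun Tanaka's interest in Cobalt Services GmbH, giving 23% + 24% = 47%.
By parent–child attribution (R2), Keanu Tanaka is treated as also owning Ha-eun Tanaka's interest in Brightpath Industries Corp, giving 20% + 22% = 42%.
By parent–child attribution (R2), Keanu Tanaka is treated as owning Ha-eun Tanaka's 70% interest in Meridian Partners LP.
Chain via Cobalt Services GmbH → Beacon Shipping BV (R3): 47% × 83% × 26% = 10.1426% of Wildmere Manufacturing Inc.
Chain via Brightpath Industries Corp. → Vantage Group plc (R3): 42% × 58% × 16% = 3.8976% of Wildmere Manufacturing Inc.
Chain via Meridian Partners LP → Summit Ventures LLC (R3): 70% × 15% × 47% = 4.935% of Wildmere Manufacturing Inc.
Aggregating (R1): 10.1426% + 3.8976% + 4.935% = 18.9752%.
18.9752% exceeds the 5% threshold by 13.9752 percentage points.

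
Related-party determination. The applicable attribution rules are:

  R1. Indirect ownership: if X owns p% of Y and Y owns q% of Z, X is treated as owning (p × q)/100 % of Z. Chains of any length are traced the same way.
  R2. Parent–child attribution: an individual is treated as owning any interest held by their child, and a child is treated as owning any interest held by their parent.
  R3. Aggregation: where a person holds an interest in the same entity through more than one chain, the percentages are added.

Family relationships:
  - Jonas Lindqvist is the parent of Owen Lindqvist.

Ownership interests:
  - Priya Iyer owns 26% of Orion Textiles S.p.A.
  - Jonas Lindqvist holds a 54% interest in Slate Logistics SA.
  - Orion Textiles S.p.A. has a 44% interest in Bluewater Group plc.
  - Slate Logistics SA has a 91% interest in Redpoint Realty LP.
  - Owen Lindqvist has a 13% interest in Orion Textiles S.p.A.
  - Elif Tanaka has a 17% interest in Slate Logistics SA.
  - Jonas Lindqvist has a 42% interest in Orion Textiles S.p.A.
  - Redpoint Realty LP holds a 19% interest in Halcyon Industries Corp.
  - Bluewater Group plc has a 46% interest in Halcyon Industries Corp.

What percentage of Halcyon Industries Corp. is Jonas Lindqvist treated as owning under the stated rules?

By parent–child attribution (R2), Jonas Lindqvist is treated as also owning Owen Lindqvist's interest in Orion Textiles S.p.A, giving 42% + 13% = 55%.
Chain via Orion Textiles S.p.A. → Bluewater Group plc (R1): 55% × 44% × 46% = 11.132% of Halcyon Industries Corp.
Chain via Slate Logistics SA → Redpoint Realty LP (R1): 54% × 91% × 19% = 9.3366% of Halcyon Industries Corp.
Aggregating (R3): 11.132% + 9.3366% = 20.4686%.

20.4686%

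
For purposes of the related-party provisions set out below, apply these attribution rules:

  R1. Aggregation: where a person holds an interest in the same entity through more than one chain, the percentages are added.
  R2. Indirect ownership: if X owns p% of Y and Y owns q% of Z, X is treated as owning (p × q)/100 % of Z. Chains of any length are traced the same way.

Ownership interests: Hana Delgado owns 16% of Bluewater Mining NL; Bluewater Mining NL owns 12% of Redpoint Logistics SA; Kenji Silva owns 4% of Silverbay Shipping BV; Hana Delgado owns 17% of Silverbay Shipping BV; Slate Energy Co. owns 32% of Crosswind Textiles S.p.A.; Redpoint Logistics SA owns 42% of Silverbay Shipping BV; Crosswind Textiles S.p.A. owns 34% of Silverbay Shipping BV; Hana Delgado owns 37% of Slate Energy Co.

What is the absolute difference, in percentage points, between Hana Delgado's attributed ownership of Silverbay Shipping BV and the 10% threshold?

11.832

Chain via Slate Energy Co. → Crosswind Textiles S.p.A. (R2): 37% × 32% × 34% = 4.0256% of Silverbay Shipping BV.
Chain via Bluewater Mining NL → Redpoint Logistics SA (R2): 16% × 12% × 42% = 0.8064% of Silverbay Shipping BV.
Direct interest in Silverbay Shipping BV: 17%.
Aggregating (R1): 4.0256% + 0.8064% + 17% = 21.832%.
21.832% exceeds the 10% threshold by 11.832 percentage points.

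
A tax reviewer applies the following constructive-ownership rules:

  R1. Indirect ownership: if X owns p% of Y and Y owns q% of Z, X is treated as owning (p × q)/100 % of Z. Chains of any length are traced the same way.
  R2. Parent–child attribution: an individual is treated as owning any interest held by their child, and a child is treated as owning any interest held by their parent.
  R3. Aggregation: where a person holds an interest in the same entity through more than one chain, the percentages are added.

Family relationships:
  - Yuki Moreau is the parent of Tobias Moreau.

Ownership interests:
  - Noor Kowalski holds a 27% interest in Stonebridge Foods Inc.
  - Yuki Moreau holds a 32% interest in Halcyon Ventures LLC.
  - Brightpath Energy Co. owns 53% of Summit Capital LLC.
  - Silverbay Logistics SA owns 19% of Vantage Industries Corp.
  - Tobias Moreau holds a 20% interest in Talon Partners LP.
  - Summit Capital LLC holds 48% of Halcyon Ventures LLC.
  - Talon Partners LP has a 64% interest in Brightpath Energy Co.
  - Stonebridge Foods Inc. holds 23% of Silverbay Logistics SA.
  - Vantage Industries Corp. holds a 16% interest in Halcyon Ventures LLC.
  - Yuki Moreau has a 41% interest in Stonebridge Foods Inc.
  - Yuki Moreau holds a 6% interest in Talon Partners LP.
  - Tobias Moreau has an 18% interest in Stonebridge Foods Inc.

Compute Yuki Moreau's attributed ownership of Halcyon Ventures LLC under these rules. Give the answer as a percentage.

By parent–child attribution (R2), Yuki Moreau is treated as also owning Tobias Moreau's interest in Stonebridge Foods Inc, giving 41% + 18% = 59%.
By parent–child attribution (R2), Yuki Moreau is treated as also owning Tobias Moreau's interest in Talon Partners LP, giving 6% + 20% = 26%.
Chain via Stonebridge Foods Inc. → Silverbay Logistics SA → Vantage Industries Corp. (R1): 59% × 23% × 19% × 16% = 0.412528% of Halcyon Ventures LLC.
Chain via Talon Partners LP → Brightpath Energy Co. → Summit Capital LLC (R1): 26% × 64% × 53% × 48% = 4.233216% of Halcyon Ventures LLC.
Direct interest in Halcyon Ventures LLC: 32%.
Aggregating (R3): 0.412528% + 4.233216% + 32% = 36.645744%.

36.645744%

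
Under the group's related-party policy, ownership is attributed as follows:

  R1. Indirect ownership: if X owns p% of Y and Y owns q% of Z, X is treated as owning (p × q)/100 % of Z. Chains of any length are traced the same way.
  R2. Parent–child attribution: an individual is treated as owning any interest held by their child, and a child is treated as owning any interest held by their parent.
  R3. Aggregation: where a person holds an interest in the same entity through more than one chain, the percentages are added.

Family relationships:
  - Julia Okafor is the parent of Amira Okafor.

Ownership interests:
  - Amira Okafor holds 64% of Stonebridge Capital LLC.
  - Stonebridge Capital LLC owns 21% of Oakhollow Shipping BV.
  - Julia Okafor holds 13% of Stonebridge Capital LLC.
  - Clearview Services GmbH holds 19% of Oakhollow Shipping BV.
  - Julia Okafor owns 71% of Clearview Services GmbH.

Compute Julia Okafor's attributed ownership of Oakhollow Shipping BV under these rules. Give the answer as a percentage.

29.66%

By parent–child attribution (R2), Julia Okafor is treated as also owning Amira Okafor's interest in Stonebridge Capital LLC, giving 13% + 64% = 77%.
Chain via Stonebridge Capital LLC (R1): 77% × 21% = 16.17% of Oakhollow Shipping BV.
Chain via Clearview Services GmbH (R1): 71% × 19% = 13.49% of Oakhollow Shipping BV.
Aggregating (R3): 16.17% + 13.49% = 29.66%.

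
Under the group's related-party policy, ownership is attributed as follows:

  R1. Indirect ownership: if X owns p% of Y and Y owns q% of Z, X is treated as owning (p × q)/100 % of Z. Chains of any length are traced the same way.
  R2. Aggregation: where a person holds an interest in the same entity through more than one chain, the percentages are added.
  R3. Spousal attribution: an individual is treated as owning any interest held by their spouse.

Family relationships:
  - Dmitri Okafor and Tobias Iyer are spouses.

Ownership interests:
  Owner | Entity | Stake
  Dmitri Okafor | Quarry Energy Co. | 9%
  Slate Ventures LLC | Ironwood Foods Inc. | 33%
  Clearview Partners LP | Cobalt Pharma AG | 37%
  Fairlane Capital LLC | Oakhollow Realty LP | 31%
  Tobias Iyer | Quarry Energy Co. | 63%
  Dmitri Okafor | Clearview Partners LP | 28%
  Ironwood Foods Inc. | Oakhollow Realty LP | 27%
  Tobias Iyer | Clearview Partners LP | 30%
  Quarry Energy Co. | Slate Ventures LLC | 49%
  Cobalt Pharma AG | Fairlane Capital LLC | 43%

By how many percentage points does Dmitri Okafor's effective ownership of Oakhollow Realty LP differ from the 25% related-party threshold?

18.995934

By spousal attribution (R3), Dmitri Okafor is treated as also owning Tobias Iyer's interest in Clearview Partners LP, giving 28% + 30% = 58%.
By spousal attribution (R3), Dmitri Okafor is treated as also owning Tobias Iyer's interest in Quarry Energy Co, giving 9% + 63% = 72%.
Chain via Clearview Partners LP → Cobalt Pharma AG → Fairlane Capital LLC (R1): 58% × 37% × 43% × 31% = 2.860618% of Oakhollow Realty LP.
Chain via Quarry Energy Co. → Slate Ventures LLC → Ironwood Foods Inc. (R1): 72% × 49% × 33% × 27% = 3.143448% of Oakhollow Realty LP.
Aggregating (R2): 2.860618% + 3.143448% = 6.004066%.
6.004066% falls short of the 25% threshold by 18.995934 percentage points.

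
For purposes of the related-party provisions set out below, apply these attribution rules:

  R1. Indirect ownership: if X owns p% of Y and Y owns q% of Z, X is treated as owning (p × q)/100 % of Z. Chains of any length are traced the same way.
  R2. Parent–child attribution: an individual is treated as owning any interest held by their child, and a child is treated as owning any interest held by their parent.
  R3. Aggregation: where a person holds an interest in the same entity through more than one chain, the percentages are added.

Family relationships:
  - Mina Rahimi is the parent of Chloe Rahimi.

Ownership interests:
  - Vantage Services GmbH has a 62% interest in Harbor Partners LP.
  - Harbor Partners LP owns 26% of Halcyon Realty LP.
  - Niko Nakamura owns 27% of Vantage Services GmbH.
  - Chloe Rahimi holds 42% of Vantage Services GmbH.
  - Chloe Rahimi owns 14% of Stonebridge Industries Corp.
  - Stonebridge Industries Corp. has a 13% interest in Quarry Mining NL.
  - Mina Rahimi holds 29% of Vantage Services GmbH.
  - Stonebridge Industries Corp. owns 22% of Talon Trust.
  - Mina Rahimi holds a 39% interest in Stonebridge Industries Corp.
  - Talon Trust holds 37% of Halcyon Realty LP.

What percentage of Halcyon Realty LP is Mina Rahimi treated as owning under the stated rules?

By parent–child attribution (R2), Mina Rahimi is treated as also owning Chloe Rahimi's interest in Stonebridge Industries Corp, giving 39% + 14% = 53%.
By parent–child attribution (R2), Mina Rahimi is treated as also owning Chloe Rahimi's interest in Vantage Services GmbH, giving 29% + 42% = 71%.
Chain via Stonebridge Industries Corp. → Talon Trust (R1): 53% × 22% × 37% = 4.3142% of Halcyon Realty LP.
Chain via Vantage Services GmbH → Harbor Partners LP (R1): 71% × 62% × 26% = 11.4452% of Halcyon Realty LP.
Aggregating (R3): 4.3142% + 11.4452% = 15.7594%.

15.7594%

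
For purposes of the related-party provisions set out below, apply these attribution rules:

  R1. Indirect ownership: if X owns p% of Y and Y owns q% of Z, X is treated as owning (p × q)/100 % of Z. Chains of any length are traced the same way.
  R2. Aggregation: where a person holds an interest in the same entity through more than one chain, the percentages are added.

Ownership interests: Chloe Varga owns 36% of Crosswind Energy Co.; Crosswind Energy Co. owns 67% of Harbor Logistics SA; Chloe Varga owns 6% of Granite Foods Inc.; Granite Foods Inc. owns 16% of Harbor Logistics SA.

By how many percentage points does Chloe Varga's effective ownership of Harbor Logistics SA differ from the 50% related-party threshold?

24.92

Chain via Crosswind Energy Co. (R1): 36% × 67% = 24.12% of Harbor Logistics SA.
Chain via Granite Foods Inc. (R1): 6% × 16% = 0.96% of Harbor Logistics SA.
Aggregating (R2): 24.12% + 0.96% = 25.08%.
25.08% falls short of the 50% threshold by 24.92 percentage points.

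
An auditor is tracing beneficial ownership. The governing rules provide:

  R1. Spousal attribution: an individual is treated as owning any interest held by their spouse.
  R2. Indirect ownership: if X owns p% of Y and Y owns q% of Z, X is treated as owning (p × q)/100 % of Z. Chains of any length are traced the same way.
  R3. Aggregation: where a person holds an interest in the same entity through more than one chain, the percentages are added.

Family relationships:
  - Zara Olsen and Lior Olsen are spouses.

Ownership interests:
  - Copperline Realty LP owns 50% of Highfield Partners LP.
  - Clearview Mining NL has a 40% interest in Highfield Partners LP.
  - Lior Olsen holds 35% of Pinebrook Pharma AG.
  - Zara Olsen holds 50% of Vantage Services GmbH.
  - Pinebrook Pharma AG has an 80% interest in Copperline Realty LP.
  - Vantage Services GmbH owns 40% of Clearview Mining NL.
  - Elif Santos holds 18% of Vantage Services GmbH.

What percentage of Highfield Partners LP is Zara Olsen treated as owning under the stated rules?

By spousal attribution (R1), Zara Olsen is treated as owning Lior Olsen's 35% interest in Pinebrook Pharma AG.
Chain via Vantage Services GmbH → Clearview Mining NL (R2): 50% × 40% × 40% = 8% of Highfield Partners LP.
Chain via Pinebrook Pharma AG → Copperline Realty LP (R2): 35% × 80% × 50% = 14% of Highfield Partners LP.
Aggregating (R3): 8% + 14% = 22%.

22%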